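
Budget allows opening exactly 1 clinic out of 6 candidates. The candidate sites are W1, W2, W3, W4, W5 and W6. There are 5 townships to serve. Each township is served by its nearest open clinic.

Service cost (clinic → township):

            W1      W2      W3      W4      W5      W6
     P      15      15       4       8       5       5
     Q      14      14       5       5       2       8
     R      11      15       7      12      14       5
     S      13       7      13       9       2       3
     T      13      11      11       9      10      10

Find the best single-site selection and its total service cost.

With exactly 1 open, each township uses its cheapest among the chosen.
{W6}: P→W6 5, Q→W6 8, R→W6 5, S→W6 3, T→W6 10. Service cost 31.
{W5}: service cost 33
{W3}: service cost 40
Among all 6 size-1 choices, {W6} is lowest.

Choose W6 only; total service cost 31.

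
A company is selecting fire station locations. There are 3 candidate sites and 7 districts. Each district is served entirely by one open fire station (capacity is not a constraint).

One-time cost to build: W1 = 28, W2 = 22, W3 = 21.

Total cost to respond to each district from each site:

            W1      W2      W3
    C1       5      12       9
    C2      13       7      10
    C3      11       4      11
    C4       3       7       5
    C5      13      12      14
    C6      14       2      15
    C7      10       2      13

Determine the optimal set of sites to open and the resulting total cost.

Open W2 only; minimum total cost 68.

For any fixed open set, each district goes to its cheapest open site; total = fixed + service.
{W2}: C1→W2 12, C2→W2 7, C3→W2 4, C4→W2 7, C5→W2 12, C6→W2 2, C7→W2 2. Service 46; fixed 22; total 68.
{W2, W3}: C1→W3 9, C2→W2 7, C3→W2 4, C4→W3 5, C5→W2 12, C6→W2 2, C7→W2 2. Service 41; fixed 43; total 84.
{W1, W2}: C1→W1 5, C2→W2 7, C3→W2 4, C4→W1 3, C5→W2 12, C6→W2 2, C7→W2 2. Service 35; fixed 50; total 85.
{W1, W2, W3}: service 35 + fixed 71 = 106
(All 7 nonempty subsets were checked; W2 only is lowest.)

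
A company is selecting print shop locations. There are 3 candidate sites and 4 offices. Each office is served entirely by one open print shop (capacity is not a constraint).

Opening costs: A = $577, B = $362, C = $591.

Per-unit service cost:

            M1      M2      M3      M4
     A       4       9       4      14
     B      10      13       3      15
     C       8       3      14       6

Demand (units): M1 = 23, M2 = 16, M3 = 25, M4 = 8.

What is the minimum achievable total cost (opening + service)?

Minimum total cost: 995

For any fixed open set, each office goes to its cheapest open site; total = fixed + service.
{B}: M1→B 10·23=230, M2→B 13·16=208, M3→B 3·25=75, M4→B 15·8=120. Service 633; fixed 362; total 995.
{A}: service 448 + fixed 577 = 1025
{C}: M1→C 8·23=184, M2→C 3·16=48, M3→C 14·25=350, M4→C 6·8=48. Service 630; fixed 591; total 1221.
{A, B, C}: M1→A 4·23=92, M2→C 3·16=48, M3→B 3·25=75, M4→C 6·8=48. Service 263; fixed 1530; total 1793.
No other subset beats 995.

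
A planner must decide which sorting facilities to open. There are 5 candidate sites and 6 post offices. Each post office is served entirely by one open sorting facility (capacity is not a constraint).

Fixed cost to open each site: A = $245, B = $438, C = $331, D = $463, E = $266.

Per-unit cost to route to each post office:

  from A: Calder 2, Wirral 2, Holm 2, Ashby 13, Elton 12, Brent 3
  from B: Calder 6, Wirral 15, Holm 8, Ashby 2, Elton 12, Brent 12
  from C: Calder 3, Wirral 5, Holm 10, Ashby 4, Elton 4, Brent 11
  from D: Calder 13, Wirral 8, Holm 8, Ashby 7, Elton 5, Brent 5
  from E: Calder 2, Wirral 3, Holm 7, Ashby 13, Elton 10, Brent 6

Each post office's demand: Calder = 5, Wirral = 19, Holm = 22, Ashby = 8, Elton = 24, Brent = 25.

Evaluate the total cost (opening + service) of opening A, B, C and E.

Each post office is assigned to its cheapest site among the open ones.
{A, B, C, E}: Calder→A 2·5=10, Wirral→A 2·19=38, Holm→A 2·22=44, Ashby→B 2·8=16, Elton→C 4·24=96, Brent→A 3·25=75. Service 279; fixed 1280; total 1559.

Total cost: 1559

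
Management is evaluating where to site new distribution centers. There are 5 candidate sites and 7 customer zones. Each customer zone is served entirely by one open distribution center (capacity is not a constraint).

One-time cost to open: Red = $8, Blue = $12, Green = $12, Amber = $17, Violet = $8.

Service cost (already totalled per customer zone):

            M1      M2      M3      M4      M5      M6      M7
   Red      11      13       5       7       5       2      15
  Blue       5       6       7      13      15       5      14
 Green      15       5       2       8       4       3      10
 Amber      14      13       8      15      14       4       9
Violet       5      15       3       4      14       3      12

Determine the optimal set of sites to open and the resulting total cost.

Open Green and Violet; minimum total cost 53.

For any fixed open set, each customer zone goes to its cheapest open site; total = fixed + service.
{Green, Violet}: M1→Violet 5, M2→Green 5, M3→Green 2, M4→Violet 4, M5→Green 4, M6→Green 3, M7→Green 10. Service 33; fixed 20; total 53.
{Green}: service 47 + fixed 12 = 59
{Red, Green, Violet}: M1→Violet 5, M2→Green 5, M3→Green 2, M4→Violet 4, M5→Green 4, M6→Red 2, M7→Green 10. Service 32; fixed 28; total 60.
{Red, Blue, Green, Amber, Violet}: service 31 + fixed 57 = 88
No other subset beats 53.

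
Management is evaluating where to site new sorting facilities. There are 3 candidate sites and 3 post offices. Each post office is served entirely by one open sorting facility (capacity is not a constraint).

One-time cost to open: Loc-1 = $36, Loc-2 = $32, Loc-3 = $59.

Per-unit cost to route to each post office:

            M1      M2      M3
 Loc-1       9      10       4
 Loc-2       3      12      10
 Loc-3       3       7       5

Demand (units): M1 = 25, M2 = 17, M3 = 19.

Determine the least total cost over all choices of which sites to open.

Minimum total cost: 348

For any fixed open set, each post office goes to its cheapest open site; total = fixed + service.
{Loc-3}: M1→Loc-3 3·25=75, M2→Loc-3 7·17=119, M3→Loc-3 5·19=95. Service 289; fixed 59; total 348.
{Loc-1, Loc-3}: M1→Loc-3 3·25=75, M2→Loc-3 7·17=119, M3→Loc-1 4·19=76. Service 270; fixed 95; total 365.
{Loc-2, Loc-3}: M1→Loc-2 3·25=75, M2→Loc-3 7·17=119, M3→Loc-3 5·19=95. Service 289; fixed 91; total 380.
{Loc-1, Loc-2, Loc-3}: M1→Loc-2 3·25=75, M2→Loc-3 7·17=119, M3→Loc-1 4·19=76. Service 270; fixed 127; total 397.
No other subset beats 348.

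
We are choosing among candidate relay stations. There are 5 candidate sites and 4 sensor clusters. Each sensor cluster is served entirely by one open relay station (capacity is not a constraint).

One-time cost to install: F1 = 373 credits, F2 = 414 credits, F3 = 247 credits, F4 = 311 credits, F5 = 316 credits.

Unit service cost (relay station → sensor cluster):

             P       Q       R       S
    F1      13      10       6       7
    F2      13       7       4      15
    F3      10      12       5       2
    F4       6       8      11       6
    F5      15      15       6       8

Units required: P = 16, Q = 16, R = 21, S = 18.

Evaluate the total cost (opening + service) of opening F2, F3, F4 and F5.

Total cost: 1616

Each sensor cluster is assigned to its cheapest site among the open ones.
{F2, F3, F4, F5}: P→F4 6·16=96, Q→F2 7·16=112, R→F2 4·21=84, S→F3 2·18=36. Service 328; fixed 1288; total 1616.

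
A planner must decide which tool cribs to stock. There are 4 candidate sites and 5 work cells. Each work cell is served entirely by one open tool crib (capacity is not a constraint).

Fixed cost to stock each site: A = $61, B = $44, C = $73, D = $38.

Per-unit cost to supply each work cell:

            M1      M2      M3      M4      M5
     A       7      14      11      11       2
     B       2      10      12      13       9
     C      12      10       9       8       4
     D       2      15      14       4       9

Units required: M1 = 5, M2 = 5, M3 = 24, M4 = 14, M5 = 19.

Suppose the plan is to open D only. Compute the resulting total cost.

Total cost: 686

Each work cell is assigned to its cheapest site among the open ones.
{D}: M1→D 2·5=10, M2→D 15·5=75, M3→D 14·24=336, M4→D 4·14=56, M5→D 9·19=171. Service 648; fixed 38; total 686.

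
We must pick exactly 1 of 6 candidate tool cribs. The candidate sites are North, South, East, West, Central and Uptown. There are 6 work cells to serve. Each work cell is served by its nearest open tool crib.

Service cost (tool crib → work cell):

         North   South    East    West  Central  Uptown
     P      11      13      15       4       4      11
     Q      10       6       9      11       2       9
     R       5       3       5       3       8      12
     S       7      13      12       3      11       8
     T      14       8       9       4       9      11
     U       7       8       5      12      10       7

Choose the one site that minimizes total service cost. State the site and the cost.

Choose West only; total service cost 37.

With exactly 1 open, each work cell uses its cheapest among the chosen.
{West}: P→West 4, Q→West 11, R→West 3, S→West 3, T→West 4, U→West 12. Service cost 37.
{Central}: service cost 44
{South}: service cost 51
Among all 6 size-1 choices, {West} is lowest.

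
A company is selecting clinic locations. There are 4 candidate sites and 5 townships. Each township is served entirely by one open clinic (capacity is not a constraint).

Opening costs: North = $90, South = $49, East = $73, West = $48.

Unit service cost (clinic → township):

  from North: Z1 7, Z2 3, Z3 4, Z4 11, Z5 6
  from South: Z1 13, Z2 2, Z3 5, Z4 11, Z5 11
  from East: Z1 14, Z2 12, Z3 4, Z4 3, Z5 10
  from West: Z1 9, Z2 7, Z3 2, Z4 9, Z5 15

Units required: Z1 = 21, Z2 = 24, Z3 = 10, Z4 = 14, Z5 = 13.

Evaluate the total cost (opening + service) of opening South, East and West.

Total cost: 599

Each township is assigned to its cheapest site among the open ones.
{South, East, West}: Z1→West 9·21=189, Z2→South 2·24=48, Z3→West 2·10=20, Z4→East 3·14=42, Z5→East 10·13=130. Service 429; fixed 170; total 599.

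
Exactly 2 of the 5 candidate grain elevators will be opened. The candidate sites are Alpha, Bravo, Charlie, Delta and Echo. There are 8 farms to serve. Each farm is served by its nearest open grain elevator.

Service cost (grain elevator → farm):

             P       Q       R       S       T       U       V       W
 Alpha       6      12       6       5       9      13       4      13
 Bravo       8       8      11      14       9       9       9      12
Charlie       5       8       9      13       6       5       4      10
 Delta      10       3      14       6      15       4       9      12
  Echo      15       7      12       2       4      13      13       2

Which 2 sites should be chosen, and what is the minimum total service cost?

With exactly 2 open, each farm uses its cheapest among the chosen.
{Charlie, Echo}: P→Charlie 5, Q→Echo 7, R→Charlie 9, S→Echo 2, T→Echo 4, U→Charlie 5, V→Charlie 4, W→Echo 2. Service cost 38.
{Alpha, Echo}: service cost 44
{Delta, Echo}: service cost 46
Among all 10 size-2 choices, {Charlie, Echo} is lowest.

Choose Charlie and Echo; total service cost 38.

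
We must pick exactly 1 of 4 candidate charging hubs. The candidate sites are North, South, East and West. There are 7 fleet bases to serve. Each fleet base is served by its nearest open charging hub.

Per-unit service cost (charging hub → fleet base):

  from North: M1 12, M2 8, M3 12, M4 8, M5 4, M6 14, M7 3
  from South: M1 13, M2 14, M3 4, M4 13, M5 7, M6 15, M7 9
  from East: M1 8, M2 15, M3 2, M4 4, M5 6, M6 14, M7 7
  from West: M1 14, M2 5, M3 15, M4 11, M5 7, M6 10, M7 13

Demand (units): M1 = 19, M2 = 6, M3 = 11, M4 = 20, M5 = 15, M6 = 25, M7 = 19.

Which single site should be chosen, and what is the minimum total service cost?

Choose East only; total service cost 917.

With exactly 1 open, each fleet base uses its cheapest among the chosen.
{East}: M1→East 8·19=152, M2→East 15·6=90, M3→East 2·11=22, M4→East 4·20=80, M5→East 6·15=90, M6→East 14·25=350, M7→East 7·19=133. Service cost 917.
{North}: service cost 1035
{West}: service cost 1283
Among all 4 size-1 choices, {East} is lowest.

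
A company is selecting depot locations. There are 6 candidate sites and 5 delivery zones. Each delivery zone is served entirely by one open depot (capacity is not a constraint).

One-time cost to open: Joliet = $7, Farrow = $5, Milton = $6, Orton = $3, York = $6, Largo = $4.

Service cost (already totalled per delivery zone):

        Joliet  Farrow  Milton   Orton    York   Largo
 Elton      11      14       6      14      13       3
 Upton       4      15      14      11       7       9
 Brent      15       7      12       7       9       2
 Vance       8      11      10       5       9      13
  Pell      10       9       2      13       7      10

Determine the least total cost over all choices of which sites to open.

Minimum total cost: 34

For any fixed open set, each delivery zone goes to its cheapest open site; total = fixed + service.
{Milton, Orton, Largo}: Elton→Largo 3, Upton→Largo 9, Brent→Largo 2, Vance→Orton 5, Pell→Milton 2. Service 21; fixed 13; total 34.
{Joliet, Milton, Orton, Largo}: service 16 + fixed 20 = 36
{Joliet, Milton, Largo}: service 19 + fixed 17 = 36
{Joliet, Farrow, Milton, Orton, York, Largo}: Elton→Largo 3, Upton→Joliet 4, Brent→Largo 2, Vance→Orton 5, Pell→Milton 2. Service 16; fixed 31; total 47.
No other subset beats 34.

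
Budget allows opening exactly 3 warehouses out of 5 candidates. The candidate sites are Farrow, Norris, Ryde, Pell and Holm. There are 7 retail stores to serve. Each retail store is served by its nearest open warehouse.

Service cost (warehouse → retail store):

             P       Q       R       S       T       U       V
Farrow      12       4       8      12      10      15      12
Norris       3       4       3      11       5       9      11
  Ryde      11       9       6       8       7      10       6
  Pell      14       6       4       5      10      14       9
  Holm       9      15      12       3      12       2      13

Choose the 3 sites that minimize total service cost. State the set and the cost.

Choose Norris, Ryde and Holm; total service cost 26.

With exactly 3 open, each retail store uses its cheapest among the chosen.
{Norris, Ryde, Holm}: P→Norris 3, Q→Norris 4, R→Norris 3, S→Holm 3, T→Norris 5, U→Holm 2, V→Ryde 6. Service cost 26.
{Norris, Pell, Holm}: service cost 29
{Farrow, Norris, Holm}: service cost 31
Among all 10 size-3 choices, {Norris, Ryde, Holm} is lowest.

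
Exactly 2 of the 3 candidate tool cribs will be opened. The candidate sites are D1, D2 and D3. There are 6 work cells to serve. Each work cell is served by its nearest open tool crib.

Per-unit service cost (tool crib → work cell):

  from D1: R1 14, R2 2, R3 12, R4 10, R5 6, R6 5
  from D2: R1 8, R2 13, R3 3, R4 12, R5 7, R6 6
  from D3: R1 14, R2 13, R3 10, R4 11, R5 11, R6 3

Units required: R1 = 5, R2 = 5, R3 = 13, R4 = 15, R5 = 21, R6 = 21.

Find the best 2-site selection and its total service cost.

With exactly 2 open, each work cell uses its cheapest among the chosen.
{D1, D2}: R1→D2 8·5=40, R2→D1 2·5=10, R3→D2 3·13=39, R4→D1 10·15=150, R5→D1 6·21=126, R6→D1 5·21=105. Service cost 470.
{D2, D3}: service cost 519
{D1, D3}: service cost 549
Among all 3 size-2 choices, {D1, D2} is lowest.

Choose D1 and D2; total service cost 470.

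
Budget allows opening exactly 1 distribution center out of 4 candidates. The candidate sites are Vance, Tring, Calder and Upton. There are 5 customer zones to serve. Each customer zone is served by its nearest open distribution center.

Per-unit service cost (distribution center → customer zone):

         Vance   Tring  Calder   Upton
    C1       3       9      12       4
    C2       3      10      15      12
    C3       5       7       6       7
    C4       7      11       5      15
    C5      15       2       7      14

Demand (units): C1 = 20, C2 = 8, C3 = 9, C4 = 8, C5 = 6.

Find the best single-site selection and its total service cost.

Choose Vance only; total service cost 275.

With exactly 1 open, each customer zone uses its cheapest among the chosen.
{Vance}: C1→Vance 3·20=60, C2→Vance 3·8=24, C3→Vance 5·9=45, C4→Vance 7·8=56, C5→Vance 15·6=90. Service cost 275.
{Tring}: service cost 423
{Upton}: service cost 443
Among all 4 size-1 choices, {Vance} is lowest.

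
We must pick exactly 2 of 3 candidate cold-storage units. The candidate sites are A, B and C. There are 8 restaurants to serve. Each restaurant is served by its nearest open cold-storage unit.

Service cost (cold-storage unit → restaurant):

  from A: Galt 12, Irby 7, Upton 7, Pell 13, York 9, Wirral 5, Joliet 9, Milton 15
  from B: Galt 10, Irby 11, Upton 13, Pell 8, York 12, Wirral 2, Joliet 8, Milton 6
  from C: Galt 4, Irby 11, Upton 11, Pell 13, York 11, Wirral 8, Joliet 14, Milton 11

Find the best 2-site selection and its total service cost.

With exactly 2 open, each restaurant uses its cheapest among the chosen.
{A, B}: Galt→B 10, Irby→A 7, Upton→A 7, Pell→B 8, York→A 9, Wirral→B 2, Joliet→B 8, Milton→B 6. Service cost 57.
{B, C}: service cost 61
{A, C}: service cost 65
Among all 3 size-2 choices, {A, B} is lowest.

Choose A and B; total service cost 57.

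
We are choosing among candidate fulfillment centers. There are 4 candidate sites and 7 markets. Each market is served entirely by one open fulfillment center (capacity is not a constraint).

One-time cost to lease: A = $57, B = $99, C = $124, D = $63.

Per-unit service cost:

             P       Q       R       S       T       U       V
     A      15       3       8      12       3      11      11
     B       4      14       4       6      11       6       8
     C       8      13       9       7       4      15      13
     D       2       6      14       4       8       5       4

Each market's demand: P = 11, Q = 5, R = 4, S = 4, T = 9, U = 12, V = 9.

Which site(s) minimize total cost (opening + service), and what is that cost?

For any fixed open set, each market goes to its cheapest open site; total = fixed + service.
{A, D}: P→D 2·11=22, Q→A 3·5=15, R→A 8·4=32, S→D 4·4=16, T→A 3·9=27, U→D 5·12=60, V→D 4·9=36. Service 208; fixed 120; total 328.
{D}: service 292 + fixed 63 = 355
{A, B, D}: service 192 + fixed 219 = 411
{A, B, C, D}: service 192 + fixed 343 = 535
No other subset beats 328.

Open A and D; minimum total cost 328.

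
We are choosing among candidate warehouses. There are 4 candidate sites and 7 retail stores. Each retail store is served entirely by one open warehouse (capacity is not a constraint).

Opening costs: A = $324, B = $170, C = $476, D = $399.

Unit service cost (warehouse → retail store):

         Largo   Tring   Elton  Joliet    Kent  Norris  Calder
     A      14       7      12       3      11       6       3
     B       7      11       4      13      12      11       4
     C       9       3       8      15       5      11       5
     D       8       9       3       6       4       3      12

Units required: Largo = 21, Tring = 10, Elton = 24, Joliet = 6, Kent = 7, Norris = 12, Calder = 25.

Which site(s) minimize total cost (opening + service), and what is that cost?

For any fixed open set, each retail store goes to its cheapest open site; total = fixed + service.
{B}: Largo→B 7·21=147, Tring→B 11·10=110, Elton→B 4·24=96, Joliet→B 13·6=78, Kent→B 12·7=84, Norris→B 11·12=132, Calder→B 4·25=100. Service 747; fixed 170; total 917.
{A, B}: service 555 + fixed 494 = 1049
{B, D}: Largo→B 7·21=147, Tring→D 9·10=90, Elton→D 3·24=72, Joliet→D 6·6=36, Kent→D 4·7=28, Norris→D 3·12=36, Calder→B 4·25=100. Service 509; fixed 569; total 1078.
{A, B, C, D}: Largo→B 7·21=147, Tring→C 3·10=30, Elton→D 3·24=72, Joliet→A 3·6=18, Kent→D 4·7=28, Norris→D 3·12=36, Calder→A 3·25=75. Service 406; fixed 1369; total 1775.
No other subset beats 917.

Open B only; minimum total cost 917.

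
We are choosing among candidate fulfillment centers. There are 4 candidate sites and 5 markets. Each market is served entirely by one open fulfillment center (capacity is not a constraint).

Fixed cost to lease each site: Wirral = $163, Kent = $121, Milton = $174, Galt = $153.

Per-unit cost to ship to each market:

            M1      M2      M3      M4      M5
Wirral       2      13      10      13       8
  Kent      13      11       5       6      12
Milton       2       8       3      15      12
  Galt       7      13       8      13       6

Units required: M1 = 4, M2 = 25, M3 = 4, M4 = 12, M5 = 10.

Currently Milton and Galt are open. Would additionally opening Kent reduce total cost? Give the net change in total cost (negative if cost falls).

No — net change +37 (cost rises by 37).

Current service cost with {Milton, Galt}: 436.
Adding Kent: each market re-picks its cheapest; new service cost 352, saving 84.
Extra fixed cost: 121. Net change = 121 − 84 = 37.
(Totals: 763 → 800.)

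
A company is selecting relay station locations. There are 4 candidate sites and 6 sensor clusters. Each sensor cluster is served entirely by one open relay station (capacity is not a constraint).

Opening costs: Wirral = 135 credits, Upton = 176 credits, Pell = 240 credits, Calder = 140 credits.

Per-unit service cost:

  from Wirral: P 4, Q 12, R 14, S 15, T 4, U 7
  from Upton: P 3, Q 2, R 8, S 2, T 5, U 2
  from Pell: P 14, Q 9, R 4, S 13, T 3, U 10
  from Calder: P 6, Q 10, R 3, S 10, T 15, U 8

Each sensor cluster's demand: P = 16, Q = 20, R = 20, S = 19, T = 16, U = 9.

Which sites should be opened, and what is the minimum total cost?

Open Upton only; minimum total cost 560.

For any fixed open set, each sensor cluster goes to its cheapest open site; total = fixed + service.
{Upton}: P→Upton 3·16=48, Q→Upton 2·20=40, R→Upton 8·20=160, S→Upton 2·19=38, T→Upton 5·16=80, U→Upton 2·9=18. Service 384; fixed 176; total 560.
{Upton, Calder}: P→Upton 3·16=48, Q→Upton 2·20=40, R→Calder 3·20=60, S→Upton 2·19=38, T→Upton 5·16=80, U→Upton 2·9=18. Service 284; fixed 316; total 600.
{Wirral, Upton}: P→Upton 3·16=48, Q→Upton 2·20=40, R→Upton 8·20=160, S→Upton 2·19=38, T→Wirral 4·16=64, U→Upton 2·9=18. Service 368; fixed 311; total 679.
{Wirral, Upton, Pell, Calder}: service 252 + fixed 691 = 943
No other subset beats 560.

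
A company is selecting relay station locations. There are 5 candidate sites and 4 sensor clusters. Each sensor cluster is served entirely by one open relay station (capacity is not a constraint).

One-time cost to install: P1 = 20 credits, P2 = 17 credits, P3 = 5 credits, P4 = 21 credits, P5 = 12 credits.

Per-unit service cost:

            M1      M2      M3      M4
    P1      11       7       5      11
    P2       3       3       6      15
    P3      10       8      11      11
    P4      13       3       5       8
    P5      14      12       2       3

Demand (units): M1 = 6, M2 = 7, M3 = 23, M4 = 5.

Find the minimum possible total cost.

For any fixed open set, each sensor cluster goes to its cheapest open site; total = fixed + service.
{P2, P5}: M1→P2 3·6=18, M2→P2 3·7=21, M3→P5 2·23=46, M4→P5 3·5=15. Service 100; fixed 29; total 129.
{P2, P3, P5}: M1→P2 3·6=18, M2→P2 3·7=21, M3→P5 2·23=46, M4→P5 3·5=15. Service 100; fixed 34; total 134.
{P1, P2, P5}: service 100 + fixed 49 = 149
{P1, P2, P3, P4, P5}: service 100 + fixed 75 = 175
No other subset beats 129.

Minimum total cost: 129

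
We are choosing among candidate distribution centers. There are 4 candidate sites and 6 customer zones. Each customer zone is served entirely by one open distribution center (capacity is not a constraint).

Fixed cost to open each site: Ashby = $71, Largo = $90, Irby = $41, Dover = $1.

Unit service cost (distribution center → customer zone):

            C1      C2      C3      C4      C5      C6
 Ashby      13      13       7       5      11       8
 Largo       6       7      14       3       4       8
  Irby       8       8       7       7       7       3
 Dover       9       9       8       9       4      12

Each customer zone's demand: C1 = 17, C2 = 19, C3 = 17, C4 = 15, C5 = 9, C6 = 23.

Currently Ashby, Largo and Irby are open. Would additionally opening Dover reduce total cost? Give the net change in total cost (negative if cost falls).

No — net change +1 (cost rises by 1).

Current service cost with {Ashby, Largo, Irby}: 504.
Adding Dover: each customer zone re-picks its cheapest; new service cost 504, saving 0.
Extra fixed cost: 1. Net change = 1 − 0 = 1.
(Totals: 706 → 707.)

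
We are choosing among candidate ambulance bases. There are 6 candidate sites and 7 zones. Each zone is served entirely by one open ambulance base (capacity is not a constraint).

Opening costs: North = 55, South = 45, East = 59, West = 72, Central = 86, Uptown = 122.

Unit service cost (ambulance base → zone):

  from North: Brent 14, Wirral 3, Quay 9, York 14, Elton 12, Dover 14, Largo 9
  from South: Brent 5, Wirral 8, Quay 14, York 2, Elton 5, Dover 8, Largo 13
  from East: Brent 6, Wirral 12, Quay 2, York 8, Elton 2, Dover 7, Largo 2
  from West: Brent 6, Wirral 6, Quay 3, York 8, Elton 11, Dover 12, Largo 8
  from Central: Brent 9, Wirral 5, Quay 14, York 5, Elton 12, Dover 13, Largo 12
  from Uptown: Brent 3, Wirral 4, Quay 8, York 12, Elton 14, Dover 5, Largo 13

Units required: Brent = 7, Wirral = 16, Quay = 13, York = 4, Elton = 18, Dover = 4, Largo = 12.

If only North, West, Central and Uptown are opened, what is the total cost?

Total cost: 777

Each zone is assigned to its cheapest site among the open ones.
{North, West, Central, Uptown}: Brent→Uptown 3·7=21, Wirral→North 3·16=48, Quay→West 3·13=39, York→Central 5·4=20, Elton→West 11·18=198, Dover→Uptown 5·4=20, Largo→West 8·12=96. Service 442; fixed 335; total 777.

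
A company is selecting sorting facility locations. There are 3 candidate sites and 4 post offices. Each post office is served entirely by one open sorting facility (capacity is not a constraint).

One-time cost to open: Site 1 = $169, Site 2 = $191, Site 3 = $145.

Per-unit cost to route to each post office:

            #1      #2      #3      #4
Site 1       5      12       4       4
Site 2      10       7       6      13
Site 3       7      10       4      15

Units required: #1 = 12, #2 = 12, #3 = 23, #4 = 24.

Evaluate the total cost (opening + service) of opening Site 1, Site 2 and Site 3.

Each post office is assigned to its cheapest site among the open ones.
{Site 1, Site 2, Site 3}: #1→Site 1 5·12=60, #2→Site 2 7·12=84, #3→Site 1 4·23=92, #4→Site 1 4·24=96. Service 332; fixed 505; total 837.

Total cost: 837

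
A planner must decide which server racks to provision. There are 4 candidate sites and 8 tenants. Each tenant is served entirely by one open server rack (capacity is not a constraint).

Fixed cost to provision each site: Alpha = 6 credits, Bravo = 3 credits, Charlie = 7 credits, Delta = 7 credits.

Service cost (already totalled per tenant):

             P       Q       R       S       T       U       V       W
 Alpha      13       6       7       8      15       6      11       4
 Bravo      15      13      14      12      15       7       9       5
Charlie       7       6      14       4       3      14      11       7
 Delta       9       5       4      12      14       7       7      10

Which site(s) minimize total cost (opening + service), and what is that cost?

For any fixed open set, each tenant goes to its cheapest open site; total = fixed + service.
{Charlie, Delta}: P→Charlie 7, Q→Delta 5, R→Delta 4, S→Charlie 4, T→Charlie 3, U→Delta 7, V→Delta 7, W→Charlie 7. Service 44; fixed 14; total 58.
{Bravo, Charlie, Delta}: service 42 + fixed 17 = 59
{Alpha, Charlie, Delta}: service 40 + fixed 20 = 60
{Alpha, Bravo, Charlie, Delta}: P→Charlie 7, Q→Delta 5, R→Delta 4, S→Charlie 4, T→Charlie 3, U→Alpha 6, V→Delta 7, W→Alpha 4. Service 40; fixed 23; total 63.
No other subset beats 58.

Open Charlie and Delta; minimum total cost 58.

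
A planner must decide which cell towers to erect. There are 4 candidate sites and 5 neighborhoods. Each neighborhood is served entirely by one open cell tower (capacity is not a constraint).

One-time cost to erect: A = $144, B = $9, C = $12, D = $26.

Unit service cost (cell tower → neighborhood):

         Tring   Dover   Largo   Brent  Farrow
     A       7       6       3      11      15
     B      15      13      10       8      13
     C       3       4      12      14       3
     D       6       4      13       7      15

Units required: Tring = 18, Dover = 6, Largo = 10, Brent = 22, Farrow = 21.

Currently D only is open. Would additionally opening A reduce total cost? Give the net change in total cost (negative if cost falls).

No — net change +44 (cost rises by 44).

Current service cost with {D}: 731.
Adding A: each neighborhood re-picks its cheapest; new service cost 631, saving 100.
Extra fixed cost: 144. Net change = 144 − 100 = 44.
(Totals: 757 → 801.)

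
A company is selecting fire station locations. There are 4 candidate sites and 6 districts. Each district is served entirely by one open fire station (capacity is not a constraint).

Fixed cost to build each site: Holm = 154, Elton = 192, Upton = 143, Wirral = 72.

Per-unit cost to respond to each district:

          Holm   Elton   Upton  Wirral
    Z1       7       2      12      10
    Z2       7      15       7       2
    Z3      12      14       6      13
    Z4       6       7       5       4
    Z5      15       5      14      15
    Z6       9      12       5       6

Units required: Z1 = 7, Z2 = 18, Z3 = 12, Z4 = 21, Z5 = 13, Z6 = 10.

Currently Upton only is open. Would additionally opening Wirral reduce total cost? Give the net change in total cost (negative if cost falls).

Yes — net change −53 (cost falls by 53).

Current service cost with {Upton}: 619.
Adding Wirral: each district re-picks its cheapest; new service cost 494, saving 125.
Extra fixed cost: 72. Net change = 72 − 125 = -53.
(Totals: 762 → 709.)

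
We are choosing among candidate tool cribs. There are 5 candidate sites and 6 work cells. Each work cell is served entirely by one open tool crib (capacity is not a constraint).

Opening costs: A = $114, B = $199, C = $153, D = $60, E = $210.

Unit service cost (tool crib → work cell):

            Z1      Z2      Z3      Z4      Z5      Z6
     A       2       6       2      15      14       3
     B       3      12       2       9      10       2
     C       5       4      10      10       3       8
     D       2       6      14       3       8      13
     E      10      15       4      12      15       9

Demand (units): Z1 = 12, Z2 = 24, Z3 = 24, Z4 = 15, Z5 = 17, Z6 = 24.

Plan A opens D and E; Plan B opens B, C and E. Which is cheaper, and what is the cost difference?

Plan A is cheaper by 45.

Plan A: {D, E}: Z1→D 2·12=24, Z2→D 6·24=144, Z3→E 4·24=96, Z4→D 3·15=45, Z5→D 8·17=136, Z6→E 9·24=216. Service 661; fixed 270; total 931.
Plan B: {B, C, E}: Z1→B 3·12=36, Z2→C 4·24=96, Z3→B 2·24=48, Z4→B 9·15=135, Z5→C 3·17=51, Z6→B 2·24=48. Service 414; fixed 562; total 976.
Difference: |931 − 976| = 45.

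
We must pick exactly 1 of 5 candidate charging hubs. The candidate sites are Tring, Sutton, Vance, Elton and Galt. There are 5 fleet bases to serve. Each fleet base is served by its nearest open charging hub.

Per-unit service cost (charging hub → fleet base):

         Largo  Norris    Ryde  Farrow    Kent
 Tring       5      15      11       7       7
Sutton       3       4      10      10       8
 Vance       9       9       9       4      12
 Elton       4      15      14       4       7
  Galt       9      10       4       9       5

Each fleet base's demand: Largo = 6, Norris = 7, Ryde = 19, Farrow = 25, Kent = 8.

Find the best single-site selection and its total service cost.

Choose Galt only; total service cost 465.

With exactly 1 open, each fleet base uses its cheapest among the chosen.
{Galt}: Largo→Galt 9·6=54, Norris→Galt 10·7=70, Ryde→Galt 4·19=76, Farrow→Galt 9·25=225, Kent→Galt 5·8=40. Service cost 465.
{Vance}: service cost 484
{Sutton}: service cost 550
Among all 5 size-1 choices, {Galt} is lowest.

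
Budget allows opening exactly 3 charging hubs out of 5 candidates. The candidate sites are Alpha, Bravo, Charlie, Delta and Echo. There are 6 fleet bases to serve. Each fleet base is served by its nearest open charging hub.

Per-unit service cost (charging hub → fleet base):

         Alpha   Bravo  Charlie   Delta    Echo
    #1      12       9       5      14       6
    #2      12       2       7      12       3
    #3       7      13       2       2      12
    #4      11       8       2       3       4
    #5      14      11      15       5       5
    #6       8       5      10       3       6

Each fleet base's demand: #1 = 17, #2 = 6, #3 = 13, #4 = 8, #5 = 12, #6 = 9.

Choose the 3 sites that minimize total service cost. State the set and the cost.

Choose Bravo, Charlie and Delta; total service cost 226.

With exactly 3 open, each fleet base uses its cheapest among the chosen.
{Bravo, Charlie, Delta}: #1→Charlie 5·17=85, #2→Bravo 2·6=12, #3→Charlie 2·13=26, #4→Charlie 2·8=16, #5→Delta 5·12=60, #6→Delta 3·9=27. Service cost 226.
{Charlie, Delta, Echo}: service cost 232
{Bravo, Charlie, Echo}: service cost 244
Among all 10 size-3 choices, {Bravo, Charlie, Delta} is lowest.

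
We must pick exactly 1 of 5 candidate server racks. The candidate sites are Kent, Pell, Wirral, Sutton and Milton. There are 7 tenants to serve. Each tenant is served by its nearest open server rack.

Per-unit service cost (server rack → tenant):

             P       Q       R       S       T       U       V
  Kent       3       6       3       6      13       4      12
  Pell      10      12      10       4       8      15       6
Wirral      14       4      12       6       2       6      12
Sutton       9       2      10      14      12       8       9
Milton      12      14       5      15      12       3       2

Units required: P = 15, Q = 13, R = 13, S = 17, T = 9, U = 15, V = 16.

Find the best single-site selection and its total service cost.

Choose Kent only; total service cost 633.

With exactly 1 open, each tenant uses its cheapest among the chosen.
{Kent}: P→Kent 3·15=45, Q→Kent 6·13=78, R→Kent 3·13=39, S→Kent 6·17=102, T→Kent 13·9=117, U→Kent 4·15=60, V→Kent 12·16=192. Service cost 633.
{Wirral}: service cost 820
{Milton}: service cost 867
Among all 5 size-1 choices, {Kent} is lowest.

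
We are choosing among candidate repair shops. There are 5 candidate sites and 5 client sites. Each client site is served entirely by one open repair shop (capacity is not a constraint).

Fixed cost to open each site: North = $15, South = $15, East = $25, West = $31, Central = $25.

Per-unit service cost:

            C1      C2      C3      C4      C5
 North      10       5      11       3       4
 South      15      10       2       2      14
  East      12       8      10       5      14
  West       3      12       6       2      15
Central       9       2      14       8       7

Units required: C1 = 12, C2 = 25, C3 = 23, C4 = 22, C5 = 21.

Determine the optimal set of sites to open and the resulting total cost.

For any fixed open set, each client site goes to its cheapest open site; total = fixed + service.
{North, South, West, Central}: C1→West 3·12=36, C2→Central 2·25=50, C3→South 2·23=46, C4→South 2·22=44, C5→North 4·21=84. Service 260; fixed 86; total 346.
{North, South, East, West, Central}: C1→West 3·12=36, C2→Central 2·25=50, C3→South 2·23=46, C4→South 2·22=44, C5→North 4·21=84. Service 260; fixed 111; total 371.
{North, South, Central}: service 332 + fixed 55 = 387
{North}: service 648 + fixed 15 = 663
No other subset beats 346.

Open North, South, West and Central; minimum total cost 346.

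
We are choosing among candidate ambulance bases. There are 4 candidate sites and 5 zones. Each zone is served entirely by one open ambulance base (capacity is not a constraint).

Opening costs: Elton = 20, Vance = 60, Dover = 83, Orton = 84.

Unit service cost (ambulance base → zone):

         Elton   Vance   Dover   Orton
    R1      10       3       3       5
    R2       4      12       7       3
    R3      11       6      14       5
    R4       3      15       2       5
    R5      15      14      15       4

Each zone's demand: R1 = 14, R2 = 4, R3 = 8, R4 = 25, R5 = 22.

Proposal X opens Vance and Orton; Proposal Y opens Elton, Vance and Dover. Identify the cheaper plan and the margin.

Proposal X: {Vance, Orton}: R1→Vance 3·14=42, R2→Orton 3·4=12, R3→Orton 5·8=40, R4→Orton 5·25=125, R5→Orton 4·22=88. Service 307; fixed 144; total 451.
Proposal Y: {Elton, Vance, Dover}: R1→Vance 3·14=42, R2→Elton 4·4=16, R3→Vance 6·8=48, R4→Dover 2·25=50, R5→Vance 14·22=308. Service 464; fixed 163; total 627.
Difference: |451 − 627| = 176.

Proposal X is cheaper by 176.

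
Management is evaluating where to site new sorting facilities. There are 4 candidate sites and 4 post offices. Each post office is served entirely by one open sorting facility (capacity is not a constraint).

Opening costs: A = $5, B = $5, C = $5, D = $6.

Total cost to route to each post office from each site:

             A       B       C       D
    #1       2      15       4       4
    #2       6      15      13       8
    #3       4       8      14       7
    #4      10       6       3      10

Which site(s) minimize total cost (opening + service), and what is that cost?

Open A and C; minimum total cost 25.

For any fixed open set, each post office goes to its cheapest open site; total = fixed + service.
{A, C}: #1→A 2, #2→A 6, #3→A 4, #4→C 3. Service 15; fixed 10; total 25.
{A}: service 22 + fixed 5 = 27
{A, B}: #1→A 2, #2→A 6, #3→A 4, #4→B 6. Service 18; fixed 10; total 28.
{A, B, C, D}: service 15 + fixed 21 = 36
No other subset beats 25.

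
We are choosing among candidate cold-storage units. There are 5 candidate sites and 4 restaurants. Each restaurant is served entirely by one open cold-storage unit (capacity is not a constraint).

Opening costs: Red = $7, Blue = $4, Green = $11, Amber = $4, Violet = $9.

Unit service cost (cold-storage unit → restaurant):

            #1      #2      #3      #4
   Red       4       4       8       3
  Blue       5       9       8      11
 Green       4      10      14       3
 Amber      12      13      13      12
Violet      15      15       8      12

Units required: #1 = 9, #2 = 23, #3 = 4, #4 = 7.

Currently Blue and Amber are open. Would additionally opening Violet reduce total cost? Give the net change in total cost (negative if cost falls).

Current service cost with {Blue, Amber}: 361.
Adding Violet: each restaurant re-picks its cheapest; new service cost 361, saving 0.
Extra fixed cost: 9. Net change = 9 − 0 = 9.
(Totals: 369 → 378.)

No — net change +9 (cost rises by 9).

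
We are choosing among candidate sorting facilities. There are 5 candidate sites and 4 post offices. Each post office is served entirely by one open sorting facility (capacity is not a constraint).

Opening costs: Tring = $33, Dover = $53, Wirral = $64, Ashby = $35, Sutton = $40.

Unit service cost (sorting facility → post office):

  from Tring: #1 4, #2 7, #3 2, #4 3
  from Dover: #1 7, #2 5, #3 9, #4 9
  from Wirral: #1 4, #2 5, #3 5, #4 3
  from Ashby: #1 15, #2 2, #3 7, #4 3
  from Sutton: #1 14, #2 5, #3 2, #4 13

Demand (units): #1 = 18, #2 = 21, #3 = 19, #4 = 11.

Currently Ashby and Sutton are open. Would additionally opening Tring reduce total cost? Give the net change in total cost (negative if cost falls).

Yes — net change −147 (cost falls by 147).

Current service cost with {Ashby, Sutton}: 365.
Adding Tring: each post office re-picks its cheapest; new service cost 185, saving 180.
Extra fixed cost: 33. Net change = 33 − 180 = -147.
(Totals: 440 → 293.)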